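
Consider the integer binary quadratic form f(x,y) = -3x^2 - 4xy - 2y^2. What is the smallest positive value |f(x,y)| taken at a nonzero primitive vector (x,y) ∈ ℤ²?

translate: b→-2 (≡4 mod 6), so (3,4,2)→(3,-2,1)
flip: (3,-2,1)→(1,2,3)
translate: b→0 (≡2 mod 2), so (1,2,3)→(1,0,2)
reduced (well bottom): (1,0,2) with a≤c, −a<b≤a
well minimum |f| = |-1| = 1 (negative-definite)

1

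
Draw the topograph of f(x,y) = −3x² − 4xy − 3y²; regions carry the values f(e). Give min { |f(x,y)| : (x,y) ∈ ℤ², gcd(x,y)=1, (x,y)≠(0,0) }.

translate: b→-2 (≡4 mod 6), so (3,4,3)→(3,-2,2)
flip: (3,-2,2)→(2,2,3)
reduced (well bottom): (2,2,3) with a≤c, −a<b≤a
well minimum |f| = |-2| = 2 (negative-definite)

2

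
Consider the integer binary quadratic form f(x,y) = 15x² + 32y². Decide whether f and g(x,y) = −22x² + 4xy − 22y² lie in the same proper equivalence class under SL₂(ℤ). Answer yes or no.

D₁ = -1920, D₂ = -1920
f: reduced (well bottom): (15,0,32) with a≤c, −a<b≤a
g is negative-definite; reduce −g:
−g: flip: (22,-4,22)→(22,4,22)
−g: reduced (well bottom): (22,4,22) with a≤c, −a<b≤a
flip sign back: reduced form of g is (-22,-4,-22)
reduced forms (15, 0, 32) vs (-22, -4, -22) ⇒ inequivalent

no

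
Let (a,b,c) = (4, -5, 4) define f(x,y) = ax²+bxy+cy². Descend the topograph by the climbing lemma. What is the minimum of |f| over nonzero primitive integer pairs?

translate: b→3 (≡-5 mod 8), so (4,-5,4)→(4,3,3)
flip: (4,3,3)→(3,-3,4)
translate: b→3 (≡-3 mod 6), so (3,-3,4)→(3,3,4)
reduced (well bottom): (3,3,4) with a≤c, −a<b≤a
well minimum = a = 3

3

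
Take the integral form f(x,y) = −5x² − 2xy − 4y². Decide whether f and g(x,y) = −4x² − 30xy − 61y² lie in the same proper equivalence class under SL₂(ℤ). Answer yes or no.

D₁ = -76, D₂ = -76
f is negative-definite; reduce −f:
−f: flip: (5,2,4)→(4,-2,5)
−f: reduced (well bottom): (4,-2,5) with a≤c, −a<b≤a
flip sign back: reduced form of f is (-4,2,-5)
g is negative-definite; reduce −g:
−g: translate: b→-2 (≡30 mod 8), so (4,30,61)→(4,-2,5)
−g: reduced (well bottom): (4,-2,5) with a≤c, −a<b≤a
flip sign back: reduced form of g is (-4,2,-5)
reduced forms (-4, 2, -5) vs (-4, 2, -5) ⇒ equivalent

yes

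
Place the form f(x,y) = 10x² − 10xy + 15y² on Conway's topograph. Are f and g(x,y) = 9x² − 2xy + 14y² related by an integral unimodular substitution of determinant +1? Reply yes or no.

D₁ = -500, D₂ = -500
f: translate: b→10 (≡-10 mod 20), so (10,-10,15)→(10,10,15)
f: reduced (well bottom): (10,10,15) with a≤c, −a<b≤a
g: reduced (well bottom): (9,-2,14) with a≤c, −a<b≤a
reduced forms (10, 10, 15) vs (9, -2, 14) ⇒ inequivalent

no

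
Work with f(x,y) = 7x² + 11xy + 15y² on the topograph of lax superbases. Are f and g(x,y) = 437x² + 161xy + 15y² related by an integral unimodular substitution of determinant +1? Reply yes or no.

D₁ = -299, D₂ = -299
f: translate: b→-3 (≡11 mod 14), so (7,11,15)→(7,-3,11)
f: reduced (well bottom): (7,-3,11) with a≤c, −a<b≤a
g: flip: (437,161,15)→(15,-161,437)
g: translate: b→-11 (≡-161 mod 30), so (15,-161,437)→(15,-11,7)
g: flip: (15,-11,7)→(7,11,15)
g: translate: b→-3 (≡11 mod 14), so (7,11,15)→(7,-3,11)
g: reduced (well bottom): (7,-3,11) with a≤c, −a<b≤a
reduced forms (7, -3, 11) vs (7, -3, 11) ⇒ equivalent

yes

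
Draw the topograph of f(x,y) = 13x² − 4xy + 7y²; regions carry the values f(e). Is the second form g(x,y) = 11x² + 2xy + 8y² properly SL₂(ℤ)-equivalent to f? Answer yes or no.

D₁ = -348, D₂ = -348
f: flip: (13,-4,7)→(7,4,13)
f: reduced (well bottom): (7,4,13) with a≤c, −a<b≤a
g: flip: (11,2,8)→(8,-2,11)
g: reduced (well bottom): (8,-2,11) with a≤c, −a<b≤a
reduced forms (7, 4, 13) vs (8, -2, 11) ⇒ inequivalent

no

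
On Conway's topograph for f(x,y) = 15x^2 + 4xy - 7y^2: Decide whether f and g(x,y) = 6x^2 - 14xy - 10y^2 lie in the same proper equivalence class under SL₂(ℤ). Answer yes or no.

D₁ = 436, D₂ = 436
river cycle of f (length 30): (-7, 10, 12), (12, 14, -5), (-5, 16, 9), (9, 20, -1), (-1, 20, 9), (9, 16, -5), (-5, 14, 12), (12, 10, -7), (-7, 18, 4), (4, 14, -15), … (20 more)
river cycle of g (length 14): (-10, 14, 6), (6, 10, -14), (-14, 18, 2), (2, 18, -14), (-14, 10, 6), (6, 14, -10), (-10, 6, 10), (10, 14, -6), (-6, 10, 14), (14, 18, -2), … (4 more)
cycles differ ⇒ inequivalent

no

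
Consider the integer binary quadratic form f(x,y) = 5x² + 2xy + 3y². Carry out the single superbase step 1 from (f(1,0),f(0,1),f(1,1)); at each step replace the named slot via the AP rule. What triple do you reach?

start (5,3,10) = (f(1,0),f(0,1),f(1,1))
replace slot 1: 2·(3+10) − 5 = 21 → (21,3,10)

21,3,10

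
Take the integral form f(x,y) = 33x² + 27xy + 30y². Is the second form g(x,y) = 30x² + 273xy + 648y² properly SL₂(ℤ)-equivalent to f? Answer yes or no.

D₁ = -3231, D₂ = -3231
f: flip: (33,27,30)→(30,-27,33)
f: reduced (well bottom): (30,-27,33) with a≤c, −a<b≤a
g: translate: b→-27 (≡273 mod 60), so (30,273,648)→(30,-27,33)
g: reduced (well bottom): (30,-27,33) with a≤c, −a<b≤a
reduced forms (30, -27, 33) vs (30, -27, 33) ⇒ equivalent

yes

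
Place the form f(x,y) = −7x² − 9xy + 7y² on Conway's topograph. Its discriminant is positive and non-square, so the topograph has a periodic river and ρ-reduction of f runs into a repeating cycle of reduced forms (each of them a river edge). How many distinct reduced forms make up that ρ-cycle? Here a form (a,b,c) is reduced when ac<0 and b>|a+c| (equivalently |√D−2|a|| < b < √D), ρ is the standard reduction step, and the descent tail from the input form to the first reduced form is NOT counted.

D = 277, ⌊√D⌋ = 16
descent: ρ → (7,9,-7)  [lands on river]
river: ρ → (-7,5,9)
river: ρ → (9,13,-3)
river: ρ → (-3,11,13)
river: ρ → (13,15,-1)
river: ρ → (-1,15,13)
river: ρ → (13,11,-3)
river: ρ → (-3,13,9)
river: ρ → (9,5,-7)
river: ρ → (-7,9,7)
river: ρ → (7,5,-9)
river: ρ → (-9,13,3)
river: ρ → (3,11,-13)
river: ρ → (-13,15,1)
river: ρ → (1,15,-13)
river: ρ → (-13,11,3)
river: ρ → (3,13,-9)
river: ρ → (-9,5,7)
ρ-cycle length = 18 (tail of 1 descent step not counted)

18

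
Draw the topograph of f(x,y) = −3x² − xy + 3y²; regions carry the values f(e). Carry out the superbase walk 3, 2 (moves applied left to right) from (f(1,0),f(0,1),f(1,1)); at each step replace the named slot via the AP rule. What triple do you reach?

start (-3,3,-1) = (f(1,0),f(0,1),f(1,1))
replace slot 3: 2·((-3)+3) − (-1) = 1 → (-3,3,1)
replace slot 2: 2·((-3)+1) − 3 = -7 → (-3,-7,1)

-3,-7,1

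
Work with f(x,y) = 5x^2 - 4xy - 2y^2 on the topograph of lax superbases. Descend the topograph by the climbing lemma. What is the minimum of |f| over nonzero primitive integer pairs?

descent: ρ → (-2,4,5)  [lands on river]
river: ρ → (5,6,-1)
river: ρ → (-1,6,5)
river: ρ → (5,4,-2)
closes: descent 1, river 4
min |a| on river = 1

1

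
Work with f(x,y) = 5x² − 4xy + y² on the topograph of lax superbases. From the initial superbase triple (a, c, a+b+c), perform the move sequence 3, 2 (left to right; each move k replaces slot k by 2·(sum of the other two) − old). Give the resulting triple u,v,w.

start (5,1,2) = (f(1,0),f(0,1),f(1,1))
replace slot 3: 2·(5+1) − 2 = 10 → (5,1,10)
replace slot 2: 2·(5+10) − 1 = 29 → (5,29,10)

5,29,10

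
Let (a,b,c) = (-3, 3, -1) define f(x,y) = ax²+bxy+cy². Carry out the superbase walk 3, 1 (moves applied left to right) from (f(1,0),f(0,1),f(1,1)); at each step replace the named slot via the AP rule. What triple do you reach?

start (-3,-1,-1) = (f(1,0),f(0,1),f(1,1))
replace slot 3: 2·((-3)+(-1)) − (-1) = -7 → (-3,-1,-7)
replace slot 1: 2·((-1)+(-7)) − (-3) = -13 → (-13,-1,-7)

-13,-1,-7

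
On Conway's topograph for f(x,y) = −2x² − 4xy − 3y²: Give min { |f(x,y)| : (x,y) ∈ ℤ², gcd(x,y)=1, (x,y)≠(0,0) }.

translate: b→0 (≡4 mod 4), so (2,4,3)→(2,0,1)
flip: (2,0,1)→(1,0,2)
reduced (well bottom): (1,0,2) with a≤c, −a<b≤a
well minimum |f| = |-1| = 1 (negative-definite)

1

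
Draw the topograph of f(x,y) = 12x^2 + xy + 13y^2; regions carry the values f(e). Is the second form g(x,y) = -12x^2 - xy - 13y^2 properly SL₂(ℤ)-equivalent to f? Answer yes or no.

D₁ = -623, D₂ = -623
f: reduced (well bottom): (12,1,13) with a≤c, −a<b≤a
g is negative-definite; reduce −g:
−g: reduced (well bottom): (12,1,13) with a≤c, −a<b≤a
flip sign back: reduced form of g is (-12,-1,-13)
reduced forms (12, 1, 13) vs (-12, -1, -13) ⇒ inequivalent

no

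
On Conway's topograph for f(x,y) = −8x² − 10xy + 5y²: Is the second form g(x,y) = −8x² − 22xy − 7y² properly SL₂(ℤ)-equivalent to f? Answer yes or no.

D₁ = 260, D₂ = 260
river cycle of f (length 10): (5, 10, -8), (-8, 6, 7), (7, 8, -7), (-7, 6, 8), (8, 10, -5), (-5, 10, 8), (8, 6, -7), (-7, 8, 7), (7, 6, -8), (-8, 10, 5)
river cycle of g (length 10): (-7, 8, 7), (7, 6, -8), (-8, 10, 5), (5, 10, -8), (-8, 6, 7), (7, 8, -7), (-7, 6, 8), (8, 10, -5), (-5, 10, 8), (8, 6, -7)
cycles coincide ⇒ equivalent

yes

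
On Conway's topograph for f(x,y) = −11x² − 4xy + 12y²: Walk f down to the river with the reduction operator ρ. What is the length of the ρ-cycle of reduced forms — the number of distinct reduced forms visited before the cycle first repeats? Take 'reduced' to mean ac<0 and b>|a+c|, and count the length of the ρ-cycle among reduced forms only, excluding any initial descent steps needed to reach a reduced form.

D = 544, ⌊√D⌋ = 23
descent: ρ → (12,4,-11)  [lands on river]
river: ρ → (-11,18,5)
river: ρ → (5,22,-3)
river: ρ → (-3,20,12)
ρ-cycle length = 4 (tail of 1 descent step not counted)

4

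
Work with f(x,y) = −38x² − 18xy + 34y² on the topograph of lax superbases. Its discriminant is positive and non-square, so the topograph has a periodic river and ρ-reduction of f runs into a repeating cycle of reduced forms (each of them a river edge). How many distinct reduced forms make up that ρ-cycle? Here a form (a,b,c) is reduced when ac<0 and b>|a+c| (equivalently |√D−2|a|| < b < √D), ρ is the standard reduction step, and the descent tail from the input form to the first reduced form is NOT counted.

D = 5492, ⌊√D⌋ = 74
descent: ρ → (34,18,-38)  [lands on river]
river: ρ → (-38,58,14)
river: ρ → (14,54,-46)
river: ρ → (-46,38,22)
river: ρ → (22,50,-34)
river: ρ → (-34,18,38)
river: ρ → (38,58,-14)
river: ρ → (-14,54,46)
river: ρ → (46,38,-22)
river: ρ → (-22,50,34)
ρ-cycle length = 10 (tail of 1 descent step not counted)

10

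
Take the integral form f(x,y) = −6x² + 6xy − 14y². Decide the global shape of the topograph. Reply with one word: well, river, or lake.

D = b²−4ac = 6² − 4·(-6)·(-14) = -300
D < 0 ⇒ definite ⇒ every region one sign ⇒ single well

well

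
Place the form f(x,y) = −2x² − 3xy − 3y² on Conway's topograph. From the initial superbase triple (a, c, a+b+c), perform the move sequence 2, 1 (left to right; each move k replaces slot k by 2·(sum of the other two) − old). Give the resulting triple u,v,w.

start (-2,-3,-8) = (f(1,0),f(0,1),f(1,1))
replace slot 2: 2·((-2)+(-8)) − (-3) = -17 → (-2,-17,-8)
replace slot 1: 2·((-17)+(-8)) − (-2) = -48 → (-48,-17,-8)

-48,-17,-8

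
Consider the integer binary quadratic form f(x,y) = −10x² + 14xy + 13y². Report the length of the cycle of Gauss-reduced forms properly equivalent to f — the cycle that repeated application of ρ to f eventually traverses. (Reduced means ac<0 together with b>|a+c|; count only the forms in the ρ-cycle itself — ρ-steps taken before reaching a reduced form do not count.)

D = 716, ⌊√D⌋ = 26
river: ρ → (13,12,-11)
river: ρ → (-11,10,14)
river: ρ → (14,18,-7)
river: ρ → (-7,24,5)
river: ρ → (5,26,-2)
river: ρ → (-2,26,5)
river: ρ → (5,24,-7)
river: ρ → (-7,18,14)
river: ρ → (14,10,-11)
river: ρ → (-11,12,13)
river: ρ → (13,14,-10)
river: ρ → (-10,26,1)
river: ρ → (1,26,-10)
river: ρ → (-10,14,13)
ρ-cycle length = 14 (tail of 0 descent steps not counted)

14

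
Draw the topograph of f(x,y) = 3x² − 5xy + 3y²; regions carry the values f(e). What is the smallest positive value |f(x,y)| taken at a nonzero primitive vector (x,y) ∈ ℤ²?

translate: b→1 (≡-5 mod 6), so (3,-5,3)→(3,1,1)
flip: (3,1,1)→(1,-1,3)
translate: b→1 (≡-1 mod 2), so (1,-1,3)→(1,1,3)
reduced (well bottom): (1,1,3) with a≤c, −a<b≤a
well minimum = a = 1

1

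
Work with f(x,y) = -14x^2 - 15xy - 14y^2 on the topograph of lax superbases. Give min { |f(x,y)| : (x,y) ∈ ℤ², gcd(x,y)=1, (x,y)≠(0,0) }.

translate: b→-13 (≡15 mod 28), so (14,15,14)→(14,-13,13)
flip: (14,-13,13)→(13,13,14)
reduced (well bottom): (13,13,14) with a≤c, −a<b≤a
well minimum |f| = |-13| = 13 (negative-definite)

13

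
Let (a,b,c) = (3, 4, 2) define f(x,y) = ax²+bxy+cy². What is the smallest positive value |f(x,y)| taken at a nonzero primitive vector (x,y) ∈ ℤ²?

translate: b→-2 (≡4 mod 6), so (3,4,2)→(3,-2,1)
flip: (3,-2,1)→(1,2,3)
translate: b→0 (≡2 mod 2), so (1,2,3)→(1,0,2)
reduced (well bottom): (1,0,2) with a≤c, −a<b≤a
well minimum = a = 1

1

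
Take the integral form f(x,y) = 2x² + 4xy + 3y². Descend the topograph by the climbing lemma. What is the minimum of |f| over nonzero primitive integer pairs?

translate: b→0 (≡4 mod 4), so (2,4,3)→(2,0,1)
flip: (2,0,1)→(1,0,2)
reduced (well bottom): (1,0,2) with a≤c, −a<b≤a
well minimum = a = 1

1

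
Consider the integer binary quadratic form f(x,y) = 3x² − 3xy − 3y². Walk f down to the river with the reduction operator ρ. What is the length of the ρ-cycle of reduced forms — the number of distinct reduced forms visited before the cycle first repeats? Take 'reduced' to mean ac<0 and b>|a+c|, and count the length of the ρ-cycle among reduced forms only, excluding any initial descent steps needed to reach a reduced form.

D = 45, ⌊√D⌋ = 6
descent: ρ → (-3,3,3)  [lands on river]
river: ρ → (3,3,-3)
ρ-cycle length = 2 (tail of 1 descent step not counted)

2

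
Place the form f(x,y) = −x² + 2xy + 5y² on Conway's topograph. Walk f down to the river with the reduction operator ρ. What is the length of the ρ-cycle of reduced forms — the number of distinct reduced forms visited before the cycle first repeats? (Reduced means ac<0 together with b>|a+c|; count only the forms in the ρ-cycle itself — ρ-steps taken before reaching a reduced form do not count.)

D = 24, ⌊√D⌋ = 4
descent: ρ → (5,-2,-1)
descent: ρ → (-1,4,2)  [lands on river]
river: ρ → (2,4,-1)
ρ-cycle length = 2 (tail of 2 descent steps not counted)

2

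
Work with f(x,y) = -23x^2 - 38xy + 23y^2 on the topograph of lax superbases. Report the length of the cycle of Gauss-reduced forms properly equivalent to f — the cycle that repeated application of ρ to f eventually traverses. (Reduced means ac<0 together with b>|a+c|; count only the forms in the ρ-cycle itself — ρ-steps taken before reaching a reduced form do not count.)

D = 3560, ⌊√D⌋ = 59
descent: ρ → (23,38,-23)  [lands on river]
river: ρ → (-23,54,7)
river: ρ → (7,58,-7)
river: ρ → (-7,54,23)
ρ-cycle length = 4 (tail of 1 descent step not counted)

4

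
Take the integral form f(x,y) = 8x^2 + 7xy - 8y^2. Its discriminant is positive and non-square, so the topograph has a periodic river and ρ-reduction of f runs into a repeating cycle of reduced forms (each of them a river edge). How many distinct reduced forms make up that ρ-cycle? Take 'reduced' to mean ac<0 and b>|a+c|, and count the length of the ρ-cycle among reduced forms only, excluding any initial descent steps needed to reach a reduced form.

D = 305, ⌊√D⌋ = 17
river: ρ → (-8,9,7)
river: ρ → (7,5,-10)
river: ρ → (-10,15,2)
river: ρ → (2,17,-2)
river: ρ → (-2,15,10)
river: ρ → (10,5,-7)
river: ρ → (-7,9,8)
river: ρ → (8,7,-8)
ρ-cycle length = 8 (tail of 0 descent steps not counted)

8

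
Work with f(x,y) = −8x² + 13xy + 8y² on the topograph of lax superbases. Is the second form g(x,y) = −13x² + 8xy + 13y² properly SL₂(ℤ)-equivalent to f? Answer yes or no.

D₁ = 425, D₂ = 740
discriminants differ ⇒ not SL₂(ℤ)-equivalent

no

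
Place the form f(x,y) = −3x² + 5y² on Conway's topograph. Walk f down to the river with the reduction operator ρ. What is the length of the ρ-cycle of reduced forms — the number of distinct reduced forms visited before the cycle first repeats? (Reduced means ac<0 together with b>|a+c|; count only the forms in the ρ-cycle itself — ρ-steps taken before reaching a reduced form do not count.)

D = 60, ⌊√D⌋ = 7
descent: ρ → (5,0,-3)
descent: ρ → (-3,6,2)  [lands on river]
river: ρ → (2,6,-3)
ρ-cycle length = 2 (tail of 2 descent steps not counted)

2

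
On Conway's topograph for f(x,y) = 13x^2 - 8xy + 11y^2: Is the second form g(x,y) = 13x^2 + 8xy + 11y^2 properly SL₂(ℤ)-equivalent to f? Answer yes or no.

D₁ = -508, D₂ = -508
f: flip: (13,-8,11)→(11,8,13)
f: reduced (well bottom): (11,8,13) with a≤c, −a<b≤a
g: flip: (13,8,11)→(11,-8,13)
g: reduced (well bottom): (11,-8,13) with a≤c, −a<b≤a
reduced forms (11, 8, 13) vs (11, -8, 13) ⇒ inequivalent

no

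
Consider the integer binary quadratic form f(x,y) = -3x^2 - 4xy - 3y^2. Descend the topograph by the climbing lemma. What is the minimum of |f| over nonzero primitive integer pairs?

translate: b→-2 (≡4 mod 6), so (3,4,3)→(3,-2,2)
flip: (3,-2,2)→(2,2,3)
reduced (well bottom): (2,2,3) with a≤c, −a<b≤a
well minimum |f| = |-2| = 2 (negative-definite)

2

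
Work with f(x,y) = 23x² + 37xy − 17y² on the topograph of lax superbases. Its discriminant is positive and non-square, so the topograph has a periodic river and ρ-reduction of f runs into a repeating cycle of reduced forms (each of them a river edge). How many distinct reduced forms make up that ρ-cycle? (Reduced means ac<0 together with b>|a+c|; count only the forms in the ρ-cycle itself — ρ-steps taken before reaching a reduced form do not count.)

D = 2933, ⌊√D⌋ = 54
river: ρ → (-17,31,29)
river: ρ → (29,27,-19)
river: ρ → (-19,49,7)
river: ρ → (7,49,-19)
river: ρ → (-19,27,29)
river: ρ → (29,31,-17)
river: ρ → (-17,37,23)
river: ρ → (23,9,-31)
river: ρ → (-31,53,1)
river: ρ → (1,53,-31)
river: ρ → (-31,9,23)
river: ρ → (23,37,-17)
ρ-cycle length = 12 (tail of 0 descent steps not counted)

12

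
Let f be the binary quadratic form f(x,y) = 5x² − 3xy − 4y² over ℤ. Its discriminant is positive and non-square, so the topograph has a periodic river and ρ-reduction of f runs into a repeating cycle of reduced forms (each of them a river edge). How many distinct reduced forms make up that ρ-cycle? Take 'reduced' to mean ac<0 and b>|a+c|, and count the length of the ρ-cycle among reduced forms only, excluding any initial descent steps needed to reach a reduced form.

D = 89, ⌊√D⌋ = 9
descent: ρ → (-4,3,5)  [lands on river]
river: ρ → (5,7,-2)
river: ρ → (-2,9,1)
river: ρ → (1,9,-2)
river: ρ → (-2,7,5)
river: ρ → (5,3,-4)
river: ρ → (-4,5,4)
river: ρ → (4,3,-5)
river: ρ → (-5,7,2)
river: ρ → (2,9,-1)
river: ρ → (-1,9,2)
river: ρ → (2,7,-5)
river: ρ → (-5,3,4)
river: ρ → (4,5,-4)
ρ-cycle length = 14 (tail of 1 descent step not counted)

14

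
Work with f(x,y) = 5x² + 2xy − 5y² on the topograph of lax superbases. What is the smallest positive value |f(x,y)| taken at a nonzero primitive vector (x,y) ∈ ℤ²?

river: ρ → (-5,8,2)
river: ρ → (2,8,-5)
river: ρ → (-5,2,5)
river: ρ → (5,8,-2)
river: ρ → (-2,8,5)
river: ρ → (5,2,-5)
closes: descent 0, river 6
min |a| on river = 2

2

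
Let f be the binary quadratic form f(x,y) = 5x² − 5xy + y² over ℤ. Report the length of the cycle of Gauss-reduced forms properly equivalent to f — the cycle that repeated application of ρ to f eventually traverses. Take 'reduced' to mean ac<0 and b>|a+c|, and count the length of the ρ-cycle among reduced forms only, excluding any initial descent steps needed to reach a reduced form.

D = 5, ⌊√D⌋ = 2
descent: ρ → (1,1,-1)  [lands on river]
river: ρ → (-1,1,1)
ρ-cycle length = 2 (tail of 1 descent step not counted)

2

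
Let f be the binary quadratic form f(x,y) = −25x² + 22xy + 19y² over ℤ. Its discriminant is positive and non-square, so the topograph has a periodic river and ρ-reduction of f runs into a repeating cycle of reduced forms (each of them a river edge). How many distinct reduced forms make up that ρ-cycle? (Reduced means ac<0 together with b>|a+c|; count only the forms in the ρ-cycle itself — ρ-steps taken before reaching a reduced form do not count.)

D = 2384, ⌊√D⌋ = 48
river: ρ → (19,16,-28)
river: ρ → (-28,40,7)
river: ρ → (7,44,-16)
river: ρ → (-16,20,31)
river: ρ → (31,42,-5)
river: ρ → (-5,48,4)
river: ρ → (4,48,-5)
river: ρ → (-5,42,31)
river: ρ → (31,20,-16)
river: ρ → (-16,44,7)
river: ρ → (7,40,-28)
river: ρ → (-28,16,19)
river: ρ → (19,22,-25)
river: ρ → (-25,28,16)
river: ρ → (16,36,-17)
river: ρ → (-17,32,20)
river: ρ → (20,48,-1)
river: ρ → (-1,48,20)
river: ρ → (20,32,-17)
river: ρ → (-17,36,16)
river: ρ → (16,28,-25)
river: ρ → (-25,22,19)
ρ-cycle length = 22 (tail of 0 descent steps not counted)

22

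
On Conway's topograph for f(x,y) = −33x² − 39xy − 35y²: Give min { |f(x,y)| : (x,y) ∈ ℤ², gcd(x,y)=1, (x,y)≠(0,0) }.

translate: b→-27 (≡39 mod 66), so (33,39,35)→(33,-27,29)
flip: (33,-27,29)→(29,27,33)
reduced (well bottom): (29,27,33) with a≤c, −a<b≤a
well minimum |f| = |-29| = 29 (negative-definite)

29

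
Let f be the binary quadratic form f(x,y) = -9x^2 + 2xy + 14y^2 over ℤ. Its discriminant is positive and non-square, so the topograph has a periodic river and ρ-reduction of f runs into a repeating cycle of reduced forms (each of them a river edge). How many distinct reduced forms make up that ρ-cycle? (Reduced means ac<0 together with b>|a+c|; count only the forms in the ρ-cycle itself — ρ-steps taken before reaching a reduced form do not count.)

D = 508, ⌊√D⌋ = 22
descent: ρ → (14,-2,-9)
descent: ρ → (-9,20,3)  [lands on river]
river: ρ → (3,22,-2)
river: ρ → (-2,22,3)
river: ρ → (3,20,-9)
river: ρ → (-9,16,7)
river: ρ → (7,12,-13)
river: ρ → (-13,14,6)
river: ρ → (6,22,-1)
river: ρ → (-1,22,6)
river: ρ → (6,14,-13)
river: ρ → (-13,12,7)
river: ρ → (7,16,-9)
ρ-cycle length = 12 (tail of 2 descent steps not counted)

12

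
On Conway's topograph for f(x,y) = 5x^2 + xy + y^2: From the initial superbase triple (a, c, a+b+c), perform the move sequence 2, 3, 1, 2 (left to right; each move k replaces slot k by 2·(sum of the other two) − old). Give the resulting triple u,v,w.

start (5,1,7) = (f(1,0),f(0,1),f(1,1))
replace slot 2: 2·(5+7) − 1 = 23 → (5,23,7)
replace slot 3: 2·(5+23) − 7 = 49 → (5,23,49)
replace slot 1: 2·(23+49) − 5 = 139 → (139,23,49)
replace slot 2: 2·(139+49) − 23 = 353 → (139,353,49)

139,353,49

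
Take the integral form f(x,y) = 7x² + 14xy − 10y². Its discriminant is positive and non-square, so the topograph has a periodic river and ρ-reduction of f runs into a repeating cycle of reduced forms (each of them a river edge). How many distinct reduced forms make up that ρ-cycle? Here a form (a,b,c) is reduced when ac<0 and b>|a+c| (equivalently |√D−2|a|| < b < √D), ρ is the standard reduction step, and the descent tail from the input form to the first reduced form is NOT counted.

D = 476, ⌊√D⌋ = 21
river: ρ → (-10,6,11)
river: ρ → (11,16,-5)
river: ρ → (-5,14,14)
river: ρ → (14,14,-5)
river: ρ → (-5,16,11)
river: ρ → (11,6,-10)
river: ρ → (-10,14,7)
river: ρ → (7,14,-10)
ρ-cycle length = 8 (tail of 0 descent steps not counted)

8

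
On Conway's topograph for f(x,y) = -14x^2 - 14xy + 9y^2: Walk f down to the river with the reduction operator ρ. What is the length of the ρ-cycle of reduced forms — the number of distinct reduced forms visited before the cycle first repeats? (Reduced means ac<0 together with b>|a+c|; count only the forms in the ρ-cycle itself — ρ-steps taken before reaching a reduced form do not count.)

D = 700, ⌊√D⌋ = 26
descent: ρ → (9,14,-14)  [lands on river]
river: ρ → (-14,14,9)
river: ρ → (9,22,-6)
river: ρ → (-6,26,1)
river: ρ → (1,26,-6)
river: ρ → (-6,22,9)
ρ-cycle length = 6 (tail of 1 descent step not counted)

6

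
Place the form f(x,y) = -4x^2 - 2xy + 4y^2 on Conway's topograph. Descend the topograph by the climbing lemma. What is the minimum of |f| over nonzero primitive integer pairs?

descent: ρ → (4,2,-4)  [lands on river]
river: ρ → (-4,6,2)
river: ρ → (2,6,-4)
river: ρ → (-4,2,4)
river: ρ → (4,6,-2)
river: ρ → (-2,6,4)
closes: descent 1, river 6
min |a| on river = 2

2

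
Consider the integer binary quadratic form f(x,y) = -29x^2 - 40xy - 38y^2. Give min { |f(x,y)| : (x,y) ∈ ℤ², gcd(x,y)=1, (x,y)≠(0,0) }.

translate: b→-18 (≡40 mod 58), so (29,40,38)→(29,-18,27)
flip: (29,-18,27)→(27,18,29)
reduced (well bottom): (27,18,29) with a≤c, −a<b≤a
well minimum |f| = |-27| = 27 (negative-definite)

27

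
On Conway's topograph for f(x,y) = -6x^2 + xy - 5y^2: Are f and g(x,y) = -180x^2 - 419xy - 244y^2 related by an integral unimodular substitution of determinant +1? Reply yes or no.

D₁ = -119, D₂ = -119
f is negative-definite; reduce −f:
−f: flip: (6,-1,5)→(5,1,6)
−f: reduced (well bottom): (5,1,6) with a≤c, −a<b≤a
flip sign back: reduced form of f is (-5,-1,-6)
g is negative-definite; reduce −g:
−g: translate: b→59 (≡419 mod 360), so (180,419,244)→(180,59,5)
−g: flip: (180,59,5)→(5,-59,180)
−g: translate: b→1 (≡-59 mod 10), so (5,-59,180)→(5,1,6)
−g: reduced (well bottom): (5,1,6) with a≤c, −a<b≤a
flip sign back: reduced form of g is (-5,-1,-6)
reduced forms (-5, -1, -6) vs (-5, -1, -6) ⇒ equivalent

yes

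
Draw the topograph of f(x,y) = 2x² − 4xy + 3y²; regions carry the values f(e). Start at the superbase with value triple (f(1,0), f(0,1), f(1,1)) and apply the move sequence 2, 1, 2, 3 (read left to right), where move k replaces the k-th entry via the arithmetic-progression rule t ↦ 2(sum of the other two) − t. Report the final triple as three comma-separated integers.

start (2,3,1) = (f(1,0),f(0,1),f(1,1))
replace slot 2: 2·(2+1) − 3 = 3 → (2,3,1)
replace slot 1: 2·(3+1) − 2 = 6 → (6,3,1)
replace slot 2: 2·(6+1) − 3 = 11 → (6,11,1)
replace slot 3: 2·(6+11) − 1 = 33 → (6,11,33)

6,11,33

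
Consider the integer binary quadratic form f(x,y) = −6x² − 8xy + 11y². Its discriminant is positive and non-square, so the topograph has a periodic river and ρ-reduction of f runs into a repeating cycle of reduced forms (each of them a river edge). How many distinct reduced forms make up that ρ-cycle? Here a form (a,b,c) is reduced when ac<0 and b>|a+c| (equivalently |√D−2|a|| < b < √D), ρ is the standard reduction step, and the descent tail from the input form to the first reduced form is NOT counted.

D = 328, ⌊√D⌋ = 18
descent: ρ → (11,8,-6)  [lands on river]
river: ρ → (-6,16,3)
river: ρ → (3,14,-11)
river: ρ → (-11,8,6)
river: ρ → (6,16,-3)
river: ρ → (-3,14,11)
ρ-cycle length = 6 (tail of 1 descent step not counted)

6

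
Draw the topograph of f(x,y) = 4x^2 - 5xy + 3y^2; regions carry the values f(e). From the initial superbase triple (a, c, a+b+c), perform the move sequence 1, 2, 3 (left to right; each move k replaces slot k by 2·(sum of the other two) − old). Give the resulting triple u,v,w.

start (4,3,2) = (f(1,0),f(0,1),f(1,1))
replace slot 1: 2·(3+2) − 4 = 6 → (6,3,2)
replace slot 2: 2·(6+2) − 3 = 13 → (6,13,2)
replace slot 3: 2·(6+13) − 2 = 36 → (6,13,36)

6,13,36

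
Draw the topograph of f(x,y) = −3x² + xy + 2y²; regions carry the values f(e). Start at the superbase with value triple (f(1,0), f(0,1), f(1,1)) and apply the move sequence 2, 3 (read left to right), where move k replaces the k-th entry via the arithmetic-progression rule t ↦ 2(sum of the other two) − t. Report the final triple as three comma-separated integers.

start (-3,2,0) = (f(1,0),f(0,1),f(1,1))
replace slot 2: 2·((-3)+0) − 2 = -8 → (-3,-8,0)
replace slot 3: 2·((-3)+(-8)) − 0 = -22 → (-3,-8,-22)

-3,-8,-22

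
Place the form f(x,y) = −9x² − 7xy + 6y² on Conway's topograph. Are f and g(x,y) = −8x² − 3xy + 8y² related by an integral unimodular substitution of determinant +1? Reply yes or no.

D₁ = 265, D₂ = 265
river cycle of f (length 22): (6, 7, -9), (-9, 11, 4), (4, 13, -6), (-6, 11, 6), (6, 13, -4), (-4, 11, 9), (9, 7, -6), (-6, 5, 10), (10, 15, -1), (-1, 15, 10), … (12 more)
river cycle of g (length 18): (8, 3, -8), (-8, 13, 3), (3, 11, -12), (-12, 13, 2), (2, 15, -5), (-5, 15, 2), (2, 13, -12), (-12, 11, 3), (3, 13, -8), (-8, 3, 8), … (8 more)
cycles differ ⇒ inequivalent

no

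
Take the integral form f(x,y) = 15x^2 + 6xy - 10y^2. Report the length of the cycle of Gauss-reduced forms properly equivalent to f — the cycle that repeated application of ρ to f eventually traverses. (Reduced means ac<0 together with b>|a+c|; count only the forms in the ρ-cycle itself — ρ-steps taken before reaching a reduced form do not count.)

D = 636, ⌊√D⌋ = 25
river: ρ → (-10,14,11)
river: ρ → (11,8,-13)
river: ρ → (-13,18,6)
river: ρ → (6,18,-13)
river: ρ → (-13,8,11)
river: ρ → (11,14,-10)
river: ρ → (-10,6,15)
river: ρ → (15,24,-1)
river: ρ → (-1,24,15)
river: ρ → (15,6,-10)
ρ-cycle length = 10 (tail of 0 descent steps not counted)

10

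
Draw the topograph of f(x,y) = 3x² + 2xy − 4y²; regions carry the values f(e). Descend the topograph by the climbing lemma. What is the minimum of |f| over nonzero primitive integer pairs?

river: ρ → (-4,6,1)
river: ρ → (1,6,-4)
river: ρ → (-4,2,3)
river: ρ → (3,4,-3)
river: ρ → (-3,2,4)
river: ρ → (4,6,-1)
river: ρ → (-1,6,4)
river: ρ → (4,2,-3)
river: ρ → (-3,4,3)
river: ρ → (3,2,-4)
closes: descent 0, river 10
min |a| on river = 1

1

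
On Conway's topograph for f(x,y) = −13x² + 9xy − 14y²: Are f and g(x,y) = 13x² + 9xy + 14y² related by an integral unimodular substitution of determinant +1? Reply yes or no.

D₁ = -647, D₂ = -647
f is negative-definite; reduce −f:
−f: reduced (well bottom): (13,-9,14) with a≤c, −a<b≤a
flip sign back: reduced form of f is (-13,9,-14)
g: reduced (well bottom): (13,9,14) with a≤c, −a<b≤a
reduced forms (-13, 9, -14) vs (13, 9, 14) ⇒ inequivalent

no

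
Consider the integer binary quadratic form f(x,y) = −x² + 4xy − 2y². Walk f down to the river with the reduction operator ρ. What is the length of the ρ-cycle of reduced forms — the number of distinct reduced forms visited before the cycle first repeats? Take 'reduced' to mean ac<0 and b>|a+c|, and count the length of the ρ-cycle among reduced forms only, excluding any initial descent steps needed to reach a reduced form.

D = 8, ⌊√D⌋ = 2
descent: ρ → (-2,0,1)
descent: ρ → (1,2,-1)  [lands on river]
river: ρ → (-1,2,1)
ρ-cycle length = 2 (tail of 2 descent steps not counted)

2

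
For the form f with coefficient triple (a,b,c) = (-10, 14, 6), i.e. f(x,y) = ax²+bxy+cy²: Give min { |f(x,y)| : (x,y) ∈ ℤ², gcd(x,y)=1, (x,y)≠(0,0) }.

river: ρ → (6,10,-14)
river: ρ → (-14,18,2)
river: ρ → (2,18,-14)
river: ρ → (-14,10,6)
river: ρ → (6,14,-10)
river: ρ → (-10,6,10)
river: ρ → (10,14,-6)
river: ρ → (-6,10,14)
river: ρ → (14,18,-2)
river: ρ → (-2,18,14)
river: ρ → (14,10,-6)
river: ρ → (-6,14,10)
river: ρ → (10,6,-10)
river: ρ → (-10,14,6)
closes: descent 0, river 14
min |a| on river = 2

2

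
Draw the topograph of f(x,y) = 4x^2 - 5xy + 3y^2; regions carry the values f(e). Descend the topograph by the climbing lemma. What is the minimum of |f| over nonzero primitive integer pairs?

translate: b→3 (≡-5 mod 8), so (4,-5,3)→(4,3,2)
flip: (4,3,2)→(2,-3,4)
translate: b→1 (≡-3 mod 4), so (2,-3,4)→(2,1,3)
reduced (well bottom): (2,1,3) with a≤c, −a<b≤a
well minimum = a = 2

2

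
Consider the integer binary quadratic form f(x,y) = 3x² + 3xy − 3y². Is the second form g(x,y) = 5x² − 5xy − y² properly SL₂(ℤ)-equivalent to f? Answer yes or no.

D₁ = 45, D₂ = 45
river cycle of f (length 2): (-3, 3, 3), (3, 3, -3)
river cycle of g (length 2): (-1, 5, 5), (5, 5, -1)
cycles differ ⇒ inequivalent

no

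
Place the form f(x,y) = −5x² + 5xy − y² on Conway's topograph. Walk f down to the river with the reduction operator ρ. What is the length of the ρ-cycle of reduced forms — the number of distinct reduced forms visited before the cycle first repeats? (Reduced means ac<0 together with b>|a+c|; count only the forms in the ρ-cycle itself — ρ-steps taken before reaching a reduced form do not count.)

D = 5, ⌊√D⌋ = 2
descent: ρ → (-1,1,1)  [lands on river]
river: ρ → (1,1,-1)
ρ-cycle length = 2 (tail of 1 descent step not counted)

2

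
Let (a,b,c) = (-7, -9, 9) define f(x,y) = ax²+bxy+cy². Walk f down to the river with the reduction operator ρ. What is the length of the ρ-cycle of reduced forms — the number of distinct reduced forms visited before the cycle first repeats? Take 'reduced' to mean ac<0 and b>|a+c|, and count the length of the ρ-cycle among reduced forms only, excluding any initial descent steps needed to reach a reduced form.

D = 333, ⌊√D⌋ = 18
descent: ρ → (9,9,-7)  [lands on river]
river: ρ → (-7,5,11)
river: ρ → (11,17,-1)
river: ρ → (-1,17,11)
river: ρ → (11,5,-7)
river: ρ → (-7,9,9)
ρ-cycle length = 6 (tail of 1 descent step not counted)

6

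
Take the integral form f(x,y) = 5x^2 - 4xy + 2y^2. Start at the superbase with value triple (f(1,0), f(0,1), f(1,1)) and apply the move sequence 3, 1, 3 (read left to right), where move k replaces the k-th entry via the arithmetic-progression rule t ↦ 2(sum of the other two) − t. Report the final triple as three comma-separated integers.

start (5,2,3) = (f(1,0),f(0,1),f(1,1))
replace slot 3: 2·(5+2) − 3 = 11 → (5,2,11)
replace slot 1: 2·(2+11) − 5 = 21 → (21,2,11)
replace slot 3: 2·(21+2) − 11 = 35 → (21,2,35)

21,2,35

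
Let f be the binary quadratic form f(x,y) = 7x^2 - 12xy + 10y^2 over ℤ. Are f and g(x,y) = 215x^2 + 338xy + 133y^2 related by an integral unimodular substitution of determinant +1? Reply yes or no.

D₁ = -136, D₂ = -136
f: translate: b→2 (≡-12 mod 14), so (7,-12,10)→(7,2,5)
f: flip: (7,2,5)→(5,-2,7)
f: reduced (well bottom): (5,-2,7) with a≤c, −a<b≤a
g: translate: b→-92 (≡338 mod 430), so (215,338,133)→(215,-92,10)
g: flip: (215,-92,10)→(10,92,215)
g: translate: b→-8 (≡92 mod 20), so (10,92,215)→(10,-8,5)
g: flip: (10,-8,5)→(5,8,10)
g: translate: b→-2 (≡8 mod 10), so (5,8,10)→(5,-2,7)
g: reduced (well bottom): (5,-2,7) with a≤c, −a<b≤a
reduced forms (5, -2, 7) vs (5, -2, 7) ⇒ equivalent

yes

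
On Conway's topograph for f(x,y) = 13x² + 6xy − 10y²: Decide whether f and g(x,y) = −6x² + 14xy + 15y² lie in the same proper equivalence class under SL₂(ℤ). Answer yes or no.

D₁ = 556, D₂ = 556
river cycle of f (length 18): (-10, 14, 9), (9, 22, -2), (-2, 22, 9), (9, 14, -10), (-10, 6, 13), (13, 20, -3), (-3, 22, 6), (6, 14, -15), (-15, 16, 5), (5, 14, -18), … (8 more)
river cycle of g (length 18): (15, 16, -5), (-5, 14, 18), (18, 22, -1), (-1, 22, 18), (18, 14, -5), (-5, 16, 15), (15, 14, -6), (-6, 22, 3), (3, 20, -13), (-13, 6, 10), … (8 more)
cycles differ ⇒ inequivalent

no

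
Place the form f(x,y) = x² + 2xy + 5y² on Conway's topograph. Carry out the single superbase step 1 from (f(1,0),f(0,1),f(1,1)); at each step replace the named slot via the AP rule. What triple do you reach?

start (1,5,8) = (f(1,0),f(0,1),f(1,1))
replace slot 1: 2·(5+8) − 1 = 25 → (25,5,8)

25,5,8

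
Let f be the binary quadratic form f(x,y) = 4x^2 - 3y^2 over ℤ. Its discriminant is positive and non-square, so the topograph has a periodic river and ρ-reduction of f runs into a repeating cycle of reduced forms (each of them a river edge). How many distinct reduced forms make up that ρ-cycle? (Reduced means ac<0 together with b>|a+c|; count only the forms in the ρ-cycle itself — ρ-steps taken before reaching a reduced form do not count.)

D = 48, ⌊√D⌋ = 6
descent: ρ → (-3,6,1)  [lands on river]
river: ρ → (1,6,-3)
ρ-cycle length = 2 (tail of 1 descent step not counted)

2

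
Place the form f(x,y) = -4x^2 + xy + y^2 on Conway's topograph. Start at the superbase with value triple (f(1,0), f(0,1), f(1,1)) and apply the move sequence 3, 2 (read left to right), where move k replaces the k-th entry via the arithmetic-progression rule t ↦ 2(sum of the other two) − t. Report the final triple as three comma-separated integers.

start (-4,1,-2) = (f(1,0),f(0,1),f(1,1))
replace slot 3: 2·((-4)+1) − (-2) = -4 → (-4,1,-4)
replace slot 2: 2·((-4)+(-4)) − 1 = -17 → (-4,-17,-4)

-4,-17,-4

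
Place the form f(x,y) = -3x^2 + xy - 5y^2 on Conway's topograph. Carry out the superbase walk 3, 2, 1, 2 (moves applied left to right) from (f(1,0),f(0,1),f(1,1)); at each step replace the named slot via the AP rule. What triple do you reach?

start (-3,-5,-7) = (f(1,0),f(0,1),f(1,1))
replace slot 3: 2·((-3)+(-5)) − (-7) = -9 → (-3,-5,-9)
replace slot 2: 2·((-3)+(-9)) − (-5) = -19 → (-3,-19,-9)
replace slot 1: 2·((-19)+(-9)) − (-3) = -53 → (-53,-19,-9)
replace slot 2: 2·((-53)+(-9)) − (-19) = -105 → (-53,-105,-9)

-53,-105,-9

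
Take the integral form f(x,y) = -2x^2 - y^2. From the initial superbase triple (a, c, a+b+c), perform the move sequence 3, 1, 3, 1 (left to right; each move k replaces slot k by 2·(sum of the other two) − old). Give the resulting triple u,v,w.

start (-2,-1,-3) = (f(1,0),f(0,1),f(1,1))
replace slot 3: 2·((-2)+(-1)) − (-3) = -3 → (-2,-1,-3)
replace slot 1: 2·((-1)+(-3)) − (-2) = -6 → (-6,-1,-3)
replace slot 3: 2·((-6)+(-1)) − (-3) = -11 → (-6,-1,-11)
replace slot 1: 2·((-1)+(-11)) − (-6) = -18 → (-18,-1,-11)

-18,-1,-11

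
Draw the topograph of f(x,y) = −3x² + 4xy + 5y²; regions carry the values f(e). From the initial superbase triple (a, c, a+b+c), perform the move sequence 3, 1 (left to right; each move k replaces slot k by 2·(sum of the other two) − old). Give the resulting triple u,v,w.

start (-3,5,6) = (f(1,0),f(0,1),f(1,1))
replace slot 3: 2·((-3)+5) − 6 = -2 → (-3,5,-2)
replace slot 1: 2·(5+(-2)) − (-3) = 9 → (9,5,-2)

9,5,-2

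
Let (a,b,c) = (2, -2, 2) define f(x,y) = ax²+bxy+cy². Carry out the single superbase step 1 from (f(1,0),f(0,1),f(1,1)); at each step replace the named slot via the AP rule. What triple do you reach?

start (2,2,2) = (f(1,0),f(0,1),f(1,1))
replace slot 1: 2·(2+2) − 2 = 6 → (6,2,2)

6,2,2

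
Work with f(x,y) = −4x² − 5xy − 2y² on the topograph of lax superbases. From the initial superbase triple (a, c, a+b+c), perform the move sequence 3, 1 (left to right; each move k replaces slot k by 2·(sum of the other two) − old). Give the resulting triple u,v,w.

start (-4,-2,-11) = (f(1,0),f(0,1),f(1,1))
replace slot 3: 2·((-4)+(-2)) − (-11) = -1 → (-4,-2,-1)
replace slot 1: 2·((-2)+(-1)) − (-4) = -2 → (-2,-2,-1)

-2,-2,-1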